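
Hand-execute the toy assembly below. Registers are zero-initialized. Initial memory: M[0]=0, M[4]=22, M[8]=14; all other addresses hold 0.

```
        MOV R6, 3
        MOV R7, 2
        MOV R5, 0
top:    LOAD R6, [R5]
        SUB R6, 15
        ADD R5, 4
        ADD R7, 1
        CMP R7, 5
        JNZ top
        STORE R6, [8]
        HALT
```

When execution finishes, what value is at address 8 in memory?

R6=3
R7=2
R5=0
R6=M[0]=0
R6=0-15=-15
R5=0+4=4
R7=2+1=3
CMP R7, 5  (cmp 3,5)
JNZ top: taken
R6=M[4]=22
R6=22-15=7
R5=4+4=8
R7=3+1=4
CMP R7, 5  (cmp 4,5)
JNZ top: taken
R6=M[8]=14
R6=14-15=-1
R5=8+4=12
R7=4+1=5
CMP R7, 5  (cmp 5,5)
JNZ top: not taken
STORE R6, [8] → M[8]=-1
halt.

-1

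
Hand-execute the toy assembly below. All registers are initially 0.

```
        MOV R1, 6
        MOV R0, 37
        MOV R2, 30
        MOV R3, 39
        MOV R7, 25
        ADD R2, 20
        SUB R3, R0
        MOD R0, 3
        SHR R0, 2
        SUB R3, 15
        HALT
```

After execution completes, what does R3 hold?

after MOV R1, 6: R1=6
after MOV R0, 37: R0=37
after MOV R2, 30: R2=30
after MOV R3, 39: R3=39
after MOV R7, 25: R7=25
after ADD R2, 20: R2=30+20=50
after SUB R3, R0: R3=39-37=2
after MOD R0, 3: R0=37%3=1
after SHR R0, 2: R0=1>>2=0
after SUB R3, 15: R3=2-15=-13
halt.

-13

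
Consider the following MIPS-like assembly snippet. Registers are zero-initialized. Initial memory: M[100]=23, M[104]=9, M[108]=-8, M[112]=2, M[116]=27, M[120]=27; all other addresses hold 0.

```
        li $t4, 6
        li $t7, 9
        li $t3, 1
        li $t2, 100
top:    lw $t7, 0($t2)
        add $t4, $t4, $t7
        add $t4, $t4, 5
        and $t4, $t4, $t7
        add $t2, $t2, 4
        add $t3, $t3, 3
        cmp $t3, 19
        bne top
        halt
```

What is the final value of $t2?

124

li $t4, 6 → $t4=6
li $t7, 9 → $t7=9
li $t3, 1 → $t3=1
li $t2, 100 → $t2=100
lw $t7, 0($t2) → $t7=M[100]=23
add $t4, $t4, $t7 → $t4=6+23=29
add $t4, $t4, 5 → $t4=29+5=34
and $t4, $t4, $t7 → $t4=34&23=2
add $t2, $t2, 4 → $t2=100+4=104
add $t3, $t3, 3 → $t3=1+3=4
cmp $t3, 19  (cmp 4,19)
bne top: taken
lw $t7, 0($t2) → $t7=M[104]=9
add $t4, $t4, $t7 → $t4=2+9=11
add $t4, $t4, 5 → $t4=11+5=16
and $t4, $t4, $t7 → $t4=16&9=0
add $t2, $t2, 4 → $t2=104+4=108
add $t3, $t3, 3 → $t3=4+3=7
cmp $t3, 19  (cmp 7,19)
bne top: taken
lw $t7, 0($t2) → $t7=M[108]=-8
add $t4, $t4, $t7 → $t4=0+(-8)=-8
add $t4, $t4, 5 → $t4=(-8)+5=-3
and $t4, $t4, $t7 → $t4=(-3)&(-8)=-8
add $t2, $t2, 4 → $t2=108+4=112
add $t3, $t3, 3 → $t3=7+3=10
cmp $t3, 19  (cmp 10,19)
bne top: taken
lw $t7, 0($t2) → $t7=M[112]=2
add $t4, $t4, $t7 → $t4=(-8)+2=-6
add $t4, $t4, 5 → $t4=(-6)+5=-1
and $t4, $t4, $t7 → $t4=(-1)&2=2
add $t2, $t2, 4 → $t2=112+4=116
add $t3, $t3, 3 → $t3=10+3=13
cmp $t3, 19  (cmp 13,19)
bne top: taken
lw $t7, 0($t2) → $t7=M[116]=27
add $t4, $t4, $t7 → $t4=2+27=29
add $t4, $t4, 5 → $t4=29+5=34
and $t4, $t4, $t7 → $t4=34&27=2
add $t2, $t2, 4 → $t2=116+4=120
add $t3, $t3, 3 → $t3=13+3=16
cmp $t3, 19  (cmp 16,19)
bne top: taken
lw $t7, 0($t2) → $t7=M[120]=27
add $t4, $t4, $t7 → $t4=2+27=29
add $t4, $t4, 5 → $t4=29+5=34
and $t4, $t4, $t7 → $t4=34&27=2
add $t2, $t2, 4 → $t2=120+4=124
add $t3, $t3, 3 → $t3=16+3=19
cmp $t3, 19  (cmp 19,19)
bne top: not taken
halt.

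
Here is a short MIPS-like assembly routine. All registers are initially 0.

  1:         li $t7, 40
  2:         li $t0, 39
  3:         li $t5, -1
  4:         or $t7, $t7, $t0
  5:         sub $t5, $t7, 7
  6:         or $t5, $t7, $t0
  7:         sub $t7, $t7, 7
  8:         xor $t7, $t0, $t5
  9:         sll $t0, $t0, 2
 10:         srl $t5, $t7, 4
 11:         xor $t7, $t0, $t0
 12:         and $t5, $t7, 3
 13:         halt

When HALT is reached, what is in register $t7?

li $t7, 40 → $t7=40
li $t0, 39 → $t0=39
li $t5, -1 → $t5=-1
or $t7, $t7, $t0 → $t7=40|39=47
sub $t5, $t7, 7 → $t5=47-7=40
or $t5, $t7, $t0 → $t5=47|39=47
sub $t7, $t7, 7 → $t7=47-7=40
xor $t7, $t0, $t5 → $t7=39^47=8
sll $t0, $t0, 2 → $t0=39<<2=156
srl $t5, $t7, 4 → $t5=8>>4=0
xor $t7, $t0, $t0 → $t7=156^156=0
and $t5, $t7, 3 → $t5=0&3=0
halt.

0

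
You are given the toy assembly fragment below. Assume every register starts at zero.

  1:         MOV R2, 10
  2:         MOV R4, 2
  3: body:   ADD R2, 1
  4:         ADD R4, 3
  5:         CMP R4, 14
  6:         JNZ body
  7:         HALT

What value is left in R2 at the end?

14

R2=10
R4=2
R2=10+1=11
R4=2+3=5
CMP R4, 14  (cmp 5,14)
JNZ body: taken
R2=11+1=12
R4=5+3=8
CMP R4, 14  (cmp 8,14)
JNZ body: taken
R2=12+1=13
R4=8+3=11
CMP R4, 14  (cmp 11,14)
JNZ body: taken
R2=13+1=14
R4=11+3=14
CMP R4, 14  (cmp 14,14)
JNZ body: not taken
halt.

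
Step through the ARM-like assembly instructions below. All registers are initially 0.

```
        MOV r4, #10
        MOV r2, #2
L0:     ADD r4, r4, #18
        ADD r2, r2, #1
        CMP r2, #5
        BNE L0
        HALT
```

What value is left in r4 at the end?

64

MOV r4, #10 → r4=10
MOV r2, #2 → r2=2
ADD r4, r4, #18 → r4=10+18=28
ADD r2, r2, #1 → r2=2+1=3
CMP r2, #5  (cmp 3,5)
BNE L0: taken
ADD r4, r4, #18 → r4=28+18=46
ADD r2, r2, #1 → r2=3+1=4
CMP r2, #5  (cmp 4,5)
BNE L0: taken
ADD r4, r4, #18 → r4=46+18=64
ADD r2, r2, #1 → r2=4+1=5
CMP r2, #5  (cmp 5,5)
BNE L0: not taken
halt.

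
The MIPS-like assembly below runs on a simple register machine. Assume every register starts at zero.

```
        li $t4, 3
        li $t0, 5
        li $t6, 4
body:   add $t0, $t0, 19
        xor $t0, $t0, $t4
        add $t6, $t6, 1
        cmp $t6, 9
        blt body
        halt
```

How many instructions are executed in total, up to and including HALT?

after li $t4, 3: $t4=3
after li $t0, 5: $t0=5
after li $t6, 4: $t6=4
after add $t0, $t0, 19: $t0=5+19=24
after xor $t0, $t0, $t4: $t0=24^3=27
after add $t6, $t6, 1: $t6=4+1=5
cmp $t6, 9  (cmp 5,9)
blt body: taken
after add $t0, $t0, 19: $t0=27+19=46
after xor $t0, $t0, $t4: $t0=46^3=45
after add $t6, $t6, 1: $t6=5+1=6
cmp $t6, 9  (cmp 6,9)
blt body: taken
after add $t0, $t0, 19: $t0=45+19=64
after xor $t0, $t0, $t4: $t0=64^3=67
after add $t6, $t6, 1: $t6=6+1=7
cmp $t6, 9  (cmp 7,9)
blt body: taken
after add $t0, $t0, 19: $t0=67+19=86
after xor $t0, $t0, $t4: $t0=86^3=85
after add $t6, $t6, 1: $t6=7+1=8
cmp $t6, 9  (cmp 8,9)
blt body: taken
after add $t0, $t0, 19: $t0=85+19=104
after xor $t0, $t0, $t4: $t0=104^3=107
after add $t6, $t6, 1: $t6=8+1=9
cmp $t6, 9  (cmp 9,9)
blt body: not taken
halt.
Total executed instructions: 29.

29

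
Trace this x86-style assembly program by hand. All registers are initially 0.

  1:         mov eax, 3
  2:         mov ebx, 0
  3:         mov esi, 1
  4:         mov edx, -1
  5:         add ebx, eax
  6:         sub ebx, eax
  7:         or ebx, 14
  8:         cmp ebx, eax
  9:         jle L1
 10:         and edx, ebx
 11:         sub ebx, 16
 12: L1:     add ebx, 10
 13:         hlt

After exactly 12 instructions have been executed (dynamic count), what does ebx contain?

eax=3
ebx=0
esi=1
edx=-1
ebx=0+3=3
ebx=3-3=0
ebx=0|14=14
cmp ebx, eax  (cmp 14,3)
jle L1: not taken
edx=(-1)&14=14
ebx=14-16=-2
ebx=(-2)+10=8
After step 12: ebx = 8.

8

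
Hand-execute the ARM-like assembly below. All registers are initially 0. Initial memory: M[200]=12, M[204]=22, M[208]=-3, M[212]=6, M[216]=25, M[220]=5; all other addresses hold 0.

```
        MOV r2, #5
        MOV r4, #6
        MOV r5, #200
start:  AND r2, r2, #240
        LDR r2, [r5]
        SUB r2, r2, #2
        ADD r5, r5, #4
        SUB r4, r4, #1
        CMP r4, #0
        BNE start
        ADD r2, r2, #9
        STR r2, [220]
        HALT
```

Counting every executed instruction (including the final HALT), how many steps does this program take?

after MOV r2, #5: r2=5
after MOV r4, #6: r4=6
after MOV r5, #200: r5=200
after AND r2, r2, #240: r2=5&240=0
after LDR r2, [r5]: r2=M[200]=12
after SUB r2, r2, #2: r2=12-2=10
after ADD r5, r5, #4: r5=200+4=204
after SUB r4, r4, #1: r4=6-1=5
CMP r4, #0  (cmp 5,0)
BNE start: taken
after AND r2, r2, #240: r2=10&240=0
after LDR r2, [r5]: r2=M[204]=22
after SUB r2, r2, #2: r2=22-2=20
after ADD r5, r5, #4: r5=204+4=208
after SUB r4, r4, #1: r4=5-1=4
CMP r4, #0  (cmp 4,0)
BNE start: taken
after AND r2, r2, #240: r2=20&240=16
after LDR r2, [r5]: r2=M[208]=-3
after SUB r2, r2, #2: r2=(-3)-2=-5
after ADD r5, r5, #4: r5=208+4=212
after SUB r4, r4, #1: r4=4-1=3
CMP r4, #0  (cmp 3,0)
BNE start: taken
after AND r2, r2, #240: r2=(-5)&240=240
after LDR r2, [r5]: r2=M[212]=6
after SUB r2, r2, #2: r2=6-2=4
after ADD r5, r5, #4: r5=212+4=216
after SUB r4, r4, #1: r4=3-1=2
CMP r4, #0  (cmp 2,0)
BNE start: taken
after AND r2, r2, #240: r2=4&240=0
after LDR r2, [r5]: r2=M[216]=25
after SUB r2, r2, #2: r2=25-2=23
after ADD r5, r5, #4: r5=216+4=220
after SUB r4, r4, #1: r4=2-1=1
CMP r4, #0  (cmp 1,0)
BNE start: taken
after AND r2, r2, #240: r2=23&240=16
after LDR r2, [r5]: r2=M[220]=5
after SUB r2, r2, #2: r2=5-2=3
after ADD r5, r5, #4: r5=220+4=224
after SUB r4, r4, #1: r4=1-1=0
CMP r4, #0  (cmp 0,0)
BNE start: not taken
after ADD r2, r2, #9: r2=3+9=12
STR r2, [220] → M[220]=12
halt.
Total executed instructions: 48.

48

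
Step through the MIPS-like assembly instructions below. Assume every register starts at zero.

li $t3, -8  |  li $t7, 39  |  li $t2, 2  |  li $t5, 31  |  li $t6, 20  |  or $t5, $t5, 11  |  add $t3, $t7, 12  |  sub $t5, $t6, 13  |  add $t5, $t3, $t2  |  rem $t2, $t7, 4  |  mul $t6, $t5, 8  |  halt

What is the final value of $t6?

424

li $t3, -8 → $t3=-8
li $t7, 39 → $t7=39
li $t2, 2 → $t2=2
li $t5, 31 → $t5=31
li $t6, 20 → $t6=20
or $t5, $t5, 11 → $t5=31|11=31
add $t3, $t7, 12 → $t3=39+12=51
sub $t5, $t6, 13 → $t5=20-13=7
add $t5, $t3, $t2 → $t5=51+2=53
rem $t2, $t7, 4 → $t2=39%4=3
mul $t6, $t5, 8 → $t6=53*8=424
halt.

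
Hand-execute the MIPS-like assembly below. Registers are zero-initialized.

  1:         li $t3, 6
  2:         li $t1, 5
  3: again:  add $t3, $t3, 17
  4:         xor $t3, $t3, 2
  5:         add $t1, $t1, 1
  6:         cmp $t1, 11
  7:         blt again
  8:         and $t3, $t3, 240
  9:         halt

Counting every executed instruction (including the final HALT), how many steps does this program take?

34

after li $t3, 6: $t3=6
after li $t1, 5: $t1=5
after add $t3, $t3, 17: $t3=6+17=23
after xor $t3, $t3, 2: $t3=23^2=21
after add $t1, $t1, 1: $t1=5+1=6
cmp $t1, 11  (cmp 6,11)
blt again: taken
after add $t3, $t3, 17: $t3=21+17=38
after xor $t3, $t3, 2: $t3=38^2=36
after add $t1, $t1, 1: $t1=6+1=7
cmp $t1, 11  (cmp 7,11)
blt again: taken
after add $t3, $t3, 17: $t3=36+17=53
after xor $t3, $t3, 2: $t3=53^2=55
after add $t1, $t1, 1: $t1=7+1=8
cmp $t1, 11  (cmp 8,11)
blt again: taken
after add $t3, $t3, 17: $t3=55+17=72
after xor $t3, $t3, 2: $t3=72^2=74
after add $t1, $t1, 1: $t1=8+1=9
cmp $t1, 11  (cmp 9,11)
blt again: taken
after add $t3, $t3, 17: $t3=74+17=91
after xor $t3, $t3, 2: $t3=91^2=89
after add $t1, $t1, 1: $t1=9+1=10
cmp $t1, 11  (cmp 10,11)
blt again: taken
after add $t3, $t3, 17: $t3=89+17=106
after xor $t3, $t3, 2: $t3=106^2=104
after add $t1, $t1, 1: $t1=10+1=11
cmp $t1, 11  (cmp 11,11)
blt again: not taken
after and $t3, $t3, 240: $t3=104&240=96
halt.
Total executed instructions: 34.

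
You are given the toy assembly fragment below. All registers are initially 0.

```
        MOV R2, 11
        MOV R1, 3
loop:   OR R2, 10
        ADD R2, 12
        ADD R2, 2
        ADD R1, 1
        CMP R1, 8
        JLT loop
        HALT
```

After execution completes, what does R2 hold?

89

R2=11
R1=3
R2=11|10=11
R2=11+12=23
R2=23+2=25
R1=3+1=4
CMP R1, 8  (cmp 4,8)
JLT loop: taken
R2=25|10=27
R2=27+12=39
R2=39+2=41
R1=4+1=5
CMP R1, 8  (cmp 5,8)
JLT loop: taken
R2=41|10=43
R2=43+12=55
R2=55+2=57
R1=5+1=6
CMP R1, 8  (cmp 6,8)
JLT loop: taken
R2=57|10=59
R2=59+12=71
R2=71+2=73
R1=6+1=7
CMP R1, 8  (cmp 7,8)
JLT loop: taken
R2=73|10=75
R2=75+12=87
R2=87+2=89
R1=7+1=8
CMP R1, 8  (cmp 8,8)
JLT loop: not taken
halt.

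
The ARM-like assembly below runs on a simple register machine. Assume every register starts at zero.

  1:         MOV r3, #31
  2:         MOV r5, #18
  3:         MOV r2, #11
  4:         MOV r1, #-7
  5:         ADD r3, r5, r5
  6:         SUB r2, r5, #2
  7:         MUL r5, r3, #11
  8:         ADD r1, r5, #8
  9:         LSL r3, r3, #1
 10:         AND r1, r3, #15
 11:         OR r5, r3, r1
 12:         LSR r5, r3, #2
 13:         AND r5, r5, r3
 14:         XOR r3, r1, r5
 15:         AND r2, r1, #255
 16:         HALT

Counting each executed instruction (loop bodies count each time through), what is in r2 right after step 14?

16

MOV r3, #31 → r3=31
MOV r5, #18 → r5=18
MOV r2, #11 → r2=11
MOV r1, #-7 → r1=-7
ADD r3, r5, r5 → r3=18+18=36
SUB r2, r5, #2 → r2=18-2=16
MUL r5, r3, #11 → r5=36*11=396
ADD r1, r5, #8 → r1=396+8=404
LSL r3, r3, #1 → r3=36<<1=72
AND r1, r3, #15 → r1=72&15=8
OR r5, r3, r1 → r5=72|8=72
LSR r5, r3, #2 → r5=72>>2=18
AND r5, r5, r3 → r5=18&72=0
XOR r3, r1, r5 → r3=8^0=8
After step 14: r2 = 16.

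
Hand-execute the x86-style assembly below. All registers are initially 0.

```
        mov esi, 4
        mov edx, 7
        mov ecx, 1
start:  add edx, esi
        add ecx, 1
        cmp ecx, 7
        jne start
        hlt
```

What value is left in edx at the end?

31

after mov esi, 4: esi=4
after mov edx, 7: edx=7
after mov ecx, 1: ecx=1
after add edx, esi: edx=7+4=11
after add ecx, 1: ecx=1+1=2
cmp ecx, 7  (cmp 2,7)
jne start: taken
after add edx, esi: edx=11+4=15
after add ecx, 1: ecx=2+1=3
cmp ecx, 7  (cmp 3,7)
jne start: taken
after add edx, esi: edx=15+4=19
after add ecx, 1: ecx=3+1=4
cmp ecx, 7  (cmp 4,7)
jne start: taken
after add edx, esi: edx=19+4=23
after add ecx, 1: ecx=4+1=5
cmp ecx, 7  (cmp 5,7)
jne start: taken
after add edx, esi: edx=23+4=27
after add ecx, 1: ecx=5+1=6
cmp ecx, 7  (cmp 6,7)
jne start: taken
after add edx, esi: edx=27+4=31
after add ecx, 1: ecx=6+1=7
cmp ecx, 7  (cmp 7,7)
jne start: not taken
halt.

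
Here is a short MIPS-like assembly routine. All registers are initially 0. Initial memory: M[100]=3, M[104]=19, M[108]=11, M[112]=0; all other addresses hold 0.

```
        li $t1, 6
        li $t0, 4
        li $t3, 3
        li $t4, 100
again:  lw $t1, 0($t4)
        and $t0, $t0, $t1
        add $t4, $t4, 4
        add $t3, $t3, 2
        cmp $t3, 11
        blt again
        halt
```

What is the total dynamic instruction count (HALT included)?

29

after li $t1, 6: $t1=6
after li $t0, 4: $t0=4
after li $t3, 3: $t3=3
after li $t4, 100: $t4=100
after lw $t1, 0($t4): $t1=M[100]=3
after and $t0, $t0, $t1: $t0=4&3=0
after add $t4, $t4, 4: $t4=100+4=104
after add $t3, $t3, 2: $t3=3+2=5
cmp $t3, 11  (cmp 5,11)
blt again: taken
after lw $t1, 0($t4): $t1=M[104]=19
after and $t0, $t0, $t1: $t0=0&19=0
after add $t4, $t4, 4: $t4=104+4=108
after add $t3, $t3, 2: $t3=5+2=7
cmp $t3, 11  (cmp 7,11)
blt again: taken
after lw $t1, 0($t4): $t1=M[108]=11
after and $t0, $t0, $t1: $t0=0&11=0
after add $t4, $t4, 4: $t4=108+4=112
after add $t3, $t3, 2: $t3=7+2=9
cmp $t3, 11  (cmp 9,11)
blt again: taken
after lw $t1, 0($t4): $t1=M[112]=0
after and $t0, $t0, $t1: $t0=0&0=0
after add $t4, $t4, 4: $t4=112+4=116
after add $t3, $t3, 2: $t3=9+2=11
cmp $t3, 11  (cmp 11,11)
blt again: not taken
halt.
Total executed instructions: 29.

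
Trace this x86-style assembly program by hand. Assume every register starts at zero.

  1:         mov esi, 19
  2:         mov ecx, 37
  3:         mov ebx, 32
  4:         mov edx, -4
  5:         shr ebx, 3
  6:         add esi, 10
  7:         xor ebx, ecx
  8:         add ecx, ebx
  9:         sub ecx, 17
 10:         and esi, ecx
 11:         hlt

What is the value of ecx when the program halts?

53

esi=19
ecx=37
ebx=32
edx=-4
ebx=32>>3=4
esi=19+10=29
ebx=4^37=33
ecx=37+33=70
ecx=70-17=53
esi=29&53=21
halt.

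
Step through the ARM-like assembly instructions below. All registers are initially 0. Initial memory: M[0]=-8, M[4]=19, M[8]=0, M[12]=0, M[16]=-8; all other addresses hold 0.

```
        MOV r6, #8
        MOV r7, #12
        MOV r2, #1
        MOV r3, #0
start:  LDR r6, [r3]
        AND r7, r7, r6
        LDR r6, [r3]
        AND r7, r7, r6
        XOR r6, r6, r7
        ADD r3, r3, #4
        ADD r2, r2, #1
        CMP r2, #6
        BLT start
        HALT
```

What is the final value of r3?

after MOV r6, #8: r6=8
after MOV r7, #12: r7=12
after MOV r2, #1: r2=1
after MOV r3, #0: r3=0
after LDR r6, [r3]: r6=M[0]=-8
after AND r7, r7, r6: r7=12&(-8)=8
after LDR r6, [r3]: r6=M[0]=-8
after AND r7, r7, r6: r7=8&(-8)=8
after XOR r6, r6, r7: r6=(-8)^8=-16
after ADD r3, r3, #4: r3=0+4=4
after ADD r2, r2, #1: r2=1+1=2
CMP r2, #6  (cmp 2,6)
BLT start: taken
after LDR r6, [r3]: r6=M[4]=19
after AND r7, r7, r6: r7=8&19=0
after LDR r6, [r3]: r6=M[4]=19
after AND r7, r7, r6: r7=0&19=0
after XOR r6, r6, r7: r6=19^0=19
after ADD r3, r3, #4: r3=4+4=8
after ADD r2, r2, #1: r2=2+1=3
CMP r2, #6  (cmp 3,6)
BLT start: taken
after LDR r6, [r3]: r6=M[8]=0
after AND r7, r7, r6: r7=0&0=0
after LDR r6, [r3]: r6=M[8]=0
after AND r7, r7, r6: r7=0&0=0
after XOR r6, r6, r7: r6=0^0=0
after ADD r3, r3, #4: r3=8+4=12
after ADD r2, r2, #1: r2=3+1=4
CMP r2, #6  (cmp 4,6)
BLT start: taken
after LDR r6, [r3]: r6=M[12]=0
after AND r7, r7, r6: r7=0&0=0
after LDR r6, [r3]: r6=M[12]=0
after AND r7, r7, r6: r7=0&0=0
after XOR r6, r6, r7: r6=0^0=0
after ADD r3, r3, #4: r3=12+4=16
after ADD r2, r2, #1: r2=4+1=5
CMP r2, #6  (cmp 5,6)
BLT start: taken
after LDR r6, [r3]: r6=M[16]=-8
after AND r7, r7, r6: r7=0&(-8)=0
after LDR r6, [r3]: r6=M[16]=-8
after AND r7, r7, r6: r7=0&(-8)=0
after XOR r6, r6, r7: r6=(-8)^0=-8
after ADD r3, r3, #4: r3=16+4=20
after ADD r2, r2, #1: r2=5+1=6
CMP r2, #6  (cmp 6,6)
BLT start: not taken
halt.

20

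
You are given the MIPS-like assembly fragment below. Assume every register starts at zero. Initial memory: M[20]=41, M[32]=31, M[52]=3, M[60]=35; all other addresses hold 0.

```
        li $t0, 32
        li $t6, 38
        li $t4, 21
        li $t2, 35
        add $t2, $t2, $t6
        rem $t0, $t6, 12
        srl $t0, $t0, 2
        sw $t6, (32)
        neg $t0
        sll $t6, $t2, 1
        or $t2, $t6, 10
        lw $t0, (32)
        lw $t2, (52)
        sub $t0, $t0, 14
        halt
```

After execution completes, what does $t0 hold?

after li $t0, 32: $t0=32
after li $t6, 38: $t6=38
after li $t4, 21: $t4=21
after li $t2, 35: $t2=35
after add $t2, $t2, $t6: $t2=35+38=73
after rem $t0, $t6, 12: $t0=38%12=2
after srl $t0, $t0, 2: $t0=2>>2=0
sw $t6, (32) → M[32]=38
after neg $t0: $t0=-(0)=0
after sll $t6, $t2, 1: $t6=73<<1=146
after or $t2, $t6, 10: $t2=146|10=154
after lw $t0, (32): $t0=M[32]=38
after lw $t2, (52): $t2=M[52]=3
after sub $t0, $t0, 14: $t0=38-14=24
halt.

24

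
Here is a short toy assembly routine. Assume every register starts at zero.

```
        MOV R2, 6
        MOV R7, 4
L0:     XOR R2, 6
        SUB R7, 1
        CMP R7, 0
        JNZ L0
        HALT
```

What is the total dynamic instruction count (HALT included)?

MOV R2, 6 → R2=6
MOV R7, 4 → R7=4
XOR R2, 6 → R2=6^6=0
SUB R7, 1 → R7=4-1=3
CMP R7, 0  (cmp 3,0)
JNZ L0: taken
XOR R2, 6 → R2=0^6=6
SUB R7, 1 → R7=3-1=2
CMP R7, 0  (cmp 2,0)
JNZ L0: taken
XOR R2, 6 → R2=6^6=0
SUB R7, 1 → R7=2-1=1
CMP R7, 0  (cmp 1,0)
JNZ L0: taken
XOR R2, 6 → R2=0^6=6
SUB R7, 1 → R7=1-1=0
CMP R7, 0  (cmp 0,0)
JNZ L0: not taken
halt.
Total executed instructions: 19.

19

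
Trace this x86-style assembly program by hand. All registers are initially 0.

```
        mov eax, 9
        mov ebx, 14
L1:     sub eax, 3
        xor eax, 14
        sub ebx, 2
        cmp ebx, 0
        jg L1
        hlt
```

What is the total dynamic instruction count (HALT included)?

38

eax=9
ebx=14
eax=9-3=6
eax=6^14=8
ebx=14-2=12
cmp ebx, 0  (cmp 12,0)
jg L1: taken
eax=8-3=5
eax=5^14=11
ebx=12-2=10
cmp ebx, 0  (cmp 10,0)
jg L1: taken
eax=11-3=8
eax=8^14=6
ebx=10-2=8
cmp ebx, 0  (cmp 8,0)
jg L1: taken
eax=6-3=3
eax=3^14=13
ebx=8-2=6
cmp ebx, 0  (cmp 6,0)
jg L1: taken
eax=13-3=10
eax=10^14=4
ebx=6-2=4
cmp ebx, 0  (cmp 4,0)
jg L1: taken
eax=4-3=1
eax=1^14=15
ebx=4-2=2
cmp ebx, 0  (cmp 2,0)
jg L1: taken
eax=15-3=12
eax=12^14=2
ebx=2-2=0
cmp ebx, 0  (cmp 0,0)
jg L1: not taken
halt.
Total executed instructions: 38.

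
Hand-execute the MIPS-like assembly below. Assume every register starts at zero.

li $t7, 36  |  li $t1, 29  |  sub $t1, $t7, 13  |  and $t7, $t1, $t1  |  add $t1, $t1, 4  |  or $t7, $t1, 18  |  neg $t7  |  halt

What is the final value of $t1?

$t7=36
$t1=29
$t1=36-13=23
$t7=23&23=23
$t1=23+4=27
$t7=27|18=27
$t7=-(27)=-27
halt.

27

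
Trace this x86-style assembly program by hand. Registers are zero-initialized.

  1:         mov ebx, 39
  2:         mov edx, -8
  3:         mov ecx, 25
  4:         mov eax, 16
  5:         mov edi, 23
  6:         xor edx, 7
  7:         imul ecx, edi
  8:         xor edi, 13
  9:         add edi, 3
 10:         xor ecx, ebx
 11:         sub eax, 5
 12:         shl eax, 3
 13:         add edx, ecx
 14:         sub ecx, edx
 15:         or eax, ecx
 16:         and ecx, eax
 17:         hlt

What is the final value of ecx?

ebx=39
edx=-8
ecx=25
eax=16
edi=23
edx=(-8)^7=-1
ecx=25*23=575
edi=23^13=26
edi=26+3=29
ecx=575^39=536
eax=16-5=11
eax=11<<3=88
edx=(-1)+536=535
ecx=536-535=1
eax=88|1=89
ecx=1&89=1
halt.

1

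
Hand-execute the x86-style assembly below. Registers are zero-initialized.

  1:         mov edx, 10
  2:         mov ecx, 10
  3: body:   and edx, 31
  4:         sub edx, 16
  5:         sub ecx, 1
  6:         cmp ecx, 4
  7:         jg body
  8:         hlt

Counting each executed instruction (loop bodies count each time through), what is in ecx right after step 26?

edx=10
ecx=10
edx=10&31=10
edx=10-16=-6
ecx=10-1=9
cmp ecx, 4  (cmp 9,4)
jg body: taken
edx=(-6)&31=26
edx=26-16=10
ecx=9-1=8
cmp ecx, 4  (cmp 8,4)
jg body: taken
edx=10&31=10
edx=10-16=-6
ecx=8-1=7
cmp ecx, 4  (cmp 7,4)
jg body: taken
edx=(-6)&31=26
edx=26-16=10
ecx=7-1=6
cmp ecx, 4  (cmp 6,4)
jg body: taken
edx=10&31=10
edx=10-16=-6
ecx=6-1=5
cmp ecx, 4  (cmp 5,4)
After step 26: ecx = 5.

5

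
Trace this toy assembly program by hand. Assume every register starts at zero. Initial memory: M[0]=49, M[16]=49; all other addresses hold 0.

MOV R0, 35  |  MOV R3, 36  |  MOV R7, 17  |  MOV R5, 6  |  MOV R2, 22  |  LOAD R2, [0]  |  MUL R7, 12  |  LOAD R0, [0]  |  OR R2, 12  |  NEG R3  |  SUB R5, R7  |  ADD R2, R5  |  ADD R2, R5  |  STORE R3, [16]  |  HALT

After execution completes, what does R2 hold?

-335

after MOV R0, 35: R0=35
after MOV R3, 36: R3=36
after MOV R7, 17: R7=17
after MOV R5, 6: R5=6
after MOV R2, 22: R2=22
after LOAD R2, [0]: R2=M[0]=49
after MUL R7, 12: R7=17*12=204
after LOAD R0, [0]: R0=M[0]=49
after OR R2, 12: R2=49|12=61
after NEG R3: R3=-(36)=-36
after SUB R5, R7: R5=6-204=-198
after ADD R2, R5: R2=61+(-198)=-137
after ADD R2, R5: R2=(-137)+(-198)=-335
STORE R3, [16] → M[16]=-36
halt.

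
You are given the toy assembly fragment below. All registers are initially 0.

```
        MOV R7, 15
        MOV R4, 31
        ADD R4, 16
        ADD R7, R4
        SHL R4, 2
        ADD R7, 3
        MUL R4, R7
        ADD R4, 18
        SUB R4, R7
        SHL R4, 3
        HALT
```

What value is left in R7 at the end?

after MOV R7, 15: R7=15
after MOV R4, 31: R4=31
after ADD R4, 16: R4=31+16=47
after ADD R7, R4: R7=15+47=62
after SHL R4, 2: R4=47<<2=188
after ADD R7, 3: R7=62+3=65
after MUL R4, R7: R4=188*65=12220
after ADD R4, 18: R4=12220+18=12238
after SUB R4, R7: R4=12238-65=12173
after SHL R4, 3: R4=12173<<3=97384
halt.

65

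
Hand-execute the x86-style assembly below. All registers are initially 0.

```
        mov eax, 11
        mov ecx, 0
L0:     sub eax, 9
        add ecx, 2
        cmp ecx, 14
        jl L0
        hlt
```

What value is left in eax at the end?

mov eax, 11 → eax=11
mov ecx, 0 → ecx=0
sub eax, 9 → eax=11-9=2
add ecx, 2 → ecx=0+2=2
cmp ecx, 14  (cmp 2,14)
jl L0: taken
sub eax, 9 → eax=2-9=-7
add ecx, 2 → ecx=2+2=4
cmp ecx, 14  (cmp 4,14)
jl L0: taken
sub eax, 9 → eax=(-7)-9=-16
add ecx, 2 → ecx=4+2=6
cmp ecx, 14  (cmp 6,14)
jl L0: taken
sub eax, 9 → eax=(-16)-9=-25
add ecx, 2 → ecx=6+2=8
cmp ecx, 14  (cmp 8,14)
jl L0: taken
sub eax, 9 → eax=(-25)-9=-34
add ecx, 2 → ecx=8+2=10
cmp ecx, 14  (cmp 10,14)
jl L0: taken
sub eax, 9 → eax=(-34)-9=-43
add ecx, 2 → ecx=10+2=12
cmp ecx, 14  (cmp 12,14)
jl L0: taken
sub eax, 9 → eax=(-43)-9=-52
add ecx, 2 → ecx=12+2=14
cmp ecx, 14  (cmp 14,14)
jl L0: not taken
halt.

-52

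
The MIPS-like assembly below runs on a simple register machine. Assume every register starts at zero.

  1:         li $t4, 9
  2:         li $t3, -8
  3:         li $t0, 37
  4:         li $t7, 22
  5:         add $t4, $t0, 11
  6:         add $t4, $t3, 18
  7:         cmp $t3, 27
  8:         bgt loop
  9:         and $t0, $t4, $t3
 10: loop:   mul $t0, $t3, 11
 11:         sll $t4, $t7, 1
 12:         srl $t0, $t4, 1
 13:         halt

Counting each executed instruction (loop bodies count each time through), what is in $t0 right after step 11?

after li $t4, 9: $t4=9
after li $t3, -8: $t3=-8
after li $t0, 37: $t0=37
after li $t7, 22: $t7=22
after add $t4, $t0, 11: $t4=37+11=48
after add $t4, $t3, 18: $t4=(-8)+18=10
cmp $t3, 27  (cmp -8,27)
bgt loop: not taken
after and $t0, $t4, $t3: $t0=10&(-8)=8
after mul $t0, $t3, 11: $t0=(-8)*11=-88
after sll $t4, $t7, 1: $t4=22<<1=44
After step 11: $t0 = -88.

-88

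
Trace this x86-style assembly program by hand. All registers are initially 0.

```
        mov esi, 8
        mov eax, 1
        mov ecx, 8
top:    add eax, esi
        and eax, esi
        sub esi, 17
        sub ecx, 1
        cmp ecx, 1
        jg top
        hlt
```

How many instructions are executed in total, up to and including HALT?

after mov esi, 8: esi=8
after mov eax, 1: eax=1
after mov ecx, 8: ecx=8
after add eax, esi: eax=1+8=9
after and eax, esi: eax=9&8=8
after sub esi, 17: esi=8-17=-9
after sub ecx, 1: ecx=8-1=7
cmp ecx, 1  (cmp 7,1)
jg top: taken
after add eax, esi: eax=8+(-9)=-1
after and eax, esi: eax=(-1)&(-9)=-9
after sub esi, 17: esi=(-9)-17=-26
after sub ecx, 1: ecx=7-1=6
cmp ecx, 1  (cmp 6,1)
jg top: taken
after add eax, esi: eax=(-9)+(-26)=-35
after and eax, esi: eax=(-35)&(-26)=-60
after sub esi, 17: esi=(-26)-17=-43
after sub ecx, 1: ecx=6-1=5
cmp ecx, 1  (cmp 5,1)
jg top: taken
after add eax, esi: eax=(-60)+(-43)=-103
after and eax, esi: eax=(-103)&(-43)=-111
after sub esi, 17: esi=(-43)-17=-60
after sub ecx, 1: ecx=5-1=4
cmp ecx, 1  (cmp 4,1)
jg top: taken
after add eax, esi: eax=(-111)+(-60)=-171
after and eax, esi: eax=(-171)&(-60)=-188
after sub esi, 17: esi=(-60)-17=-77
after sub ecx, 1: ecx=4-1=3
cmp ecx, 1  (cmp 3,1)
jg top: taken
after add eax, esi: eax=(-188)+(-77)=-265
after and eax, esi: eax=(-265)&(-77)=-333
after sub esi, 17: esi=(-77)-17=-94
after sub ecx, 1: ecx=3-1=2
cmp ecx, 1  (cmp 2,1)
jg top: taken
after add eax, esi: eax=(-333)+(-94)=-427
after and eax, esi: eax=(-427)&(-94)=-512
after sub esi, 17: esi=(-94)-17=-111
after sub ecx, 1: ecx=2-1=1
cmp ecx, 1  (cmp 1,1)
jg top: not taken
halt.
Total executed instructions: 46.

46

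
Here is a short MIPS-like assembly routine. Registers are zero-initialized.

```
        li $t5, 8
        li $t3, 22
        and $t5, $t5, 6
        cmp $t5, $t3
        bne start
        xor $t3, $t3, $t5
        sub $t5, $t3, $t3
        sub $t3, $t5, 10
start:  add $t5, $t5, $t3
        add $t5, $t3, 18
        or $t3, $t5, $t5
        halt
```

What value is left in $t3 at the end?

40

$t5=8
$t3=22
$t5=8&6=0
cmp $t5, $t3  (cmp 0,22)
bne start: taken
$t5=0+22=22
$t5=22+18=40
$t3=40|40=40
halt.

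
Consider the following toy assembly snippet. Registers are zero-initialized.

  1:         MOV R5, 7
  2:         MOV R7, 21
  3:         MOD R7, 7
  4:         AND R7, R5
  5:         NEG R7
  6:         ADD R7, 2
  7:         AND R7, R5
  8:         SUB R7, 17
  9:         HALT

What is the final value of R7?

R5=7
R7=21
R7=21%7=0
R7=0&7=0
R7=-(0)=0
R7=0+2=2
R7=2&7=2
R7=2-17=-15
halt.

-15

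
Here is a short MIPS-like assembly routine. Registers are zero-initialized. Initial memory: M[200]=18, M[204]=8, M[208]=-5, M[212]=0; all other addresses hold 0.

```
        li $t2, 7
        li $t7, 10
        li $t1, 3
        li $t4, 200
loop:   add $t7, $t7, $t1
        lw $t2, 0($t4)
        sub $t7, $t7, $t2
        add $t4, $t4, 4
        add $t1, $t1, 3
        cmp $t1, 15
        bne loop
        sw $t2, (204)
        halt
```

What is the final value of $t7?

after li $t2, 7: $t2=7
after li $t7, 10: $t7=10
after li $t1, 3: $t1=3
after li $t4, 200: $t4=200
after add $t7, $t7, $t1: $t7=10+3=13
after lw $t2, 0($t4): $t2=M[200]=18
after sub $t7, $t7, $t2: $t7=13-18=-5
after add $t4, $t4, 4: $t4=200+4=204
after add $t1, $t1, 3: $t1=3+3=6
cmp $t1, 15  (cmp 6,15)
bne loop: taken
after add $t7, $t7, $t1: $t7=(-5)+6=1
after lw $t2, 0($t4): $t2=M[204]=8
after sub $t7, $t7, $t2: $t7=1-8=-7
after add $t4, $t4, 4: $t4=204+4=208
after add $t1, $t1, 3: $t1=6+3=9
cmp $t1, 15  (cmp 9,15)
bne loop: taken
after add $t7, $t7, $t1: $t7=(-7)+9=2
after lw $t2, 0($t4): $t2=M[208]=-5
after sub $t7, $t7, $t2: $t7=2-(-5)=7
after add $t4, $t4, 4: $t4=208+4=212
after add $t1, $t1, 3: $t1=9+3=12
cmp $t1, 15  (cmp 12,15)
bne loop: taken
after add $t7, $t7, $t1: $t7=7+12=19
after lw $t2, 0($t4): $t2=M[212]=0
after sub $t7, $t7, $t2: $t7=19-0=19
after add $t4, $t4, 4: $t4=212+4=216
after add $t1, $t1, 3: $t1=12+3=15
cmp $t1, 15  (cmp 15,15)
bne loop: not taken
sw $t2, (204) → M[204]=0
halt.

19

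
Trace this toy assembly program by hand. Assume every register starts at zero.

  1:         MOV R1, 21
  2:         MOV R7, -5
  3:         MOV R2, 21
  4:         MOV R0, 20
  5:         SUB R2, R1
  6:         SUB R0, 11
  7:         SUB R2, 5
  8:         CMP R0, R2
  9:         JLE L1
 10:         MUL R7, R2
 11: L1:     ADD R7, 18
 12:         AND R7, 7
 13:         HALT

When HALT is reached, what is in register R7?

3

after MOV R1, 21: R1=21
after MOV R7, -5: R7=-5
after MOV R2, 21: R2=21
after MOV R0, 20: R0=20
after SUB R2, R1: R2=21-21=0
after SUB R0, 11: R0=20-11=9
after SUB R2, 5: R2=0-5=-5
CMP R0, R2  (cmp 9,-5)
JLE L1: not taken
after MUL R7, R2: R7=(-5)*(-5)=25
after ADD R7, 18: R7=25+18=43
after AND R7, 7: R7=43&7=3
halt.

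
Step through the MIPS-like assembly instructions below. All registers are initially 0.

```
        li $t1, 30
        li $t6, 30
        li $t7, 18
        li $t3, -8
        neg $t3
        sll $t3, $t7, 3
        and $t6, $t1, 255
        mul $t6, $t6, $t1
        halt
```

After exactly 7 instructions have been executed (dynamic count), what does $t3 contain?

after li $t1, 30: $t1=30
after li $t6, 30: $t6=30
after li $t7, 18: $t7=18
after li $t3, -8: $t3=-8
after neg $t3: $t3=-(-8)=8
after sll $t3, $t7, 3: $t3=18<<3=144
after and $t6, $t1, 255: $t6=30&255=30
After step 7: $t3 = 144.

144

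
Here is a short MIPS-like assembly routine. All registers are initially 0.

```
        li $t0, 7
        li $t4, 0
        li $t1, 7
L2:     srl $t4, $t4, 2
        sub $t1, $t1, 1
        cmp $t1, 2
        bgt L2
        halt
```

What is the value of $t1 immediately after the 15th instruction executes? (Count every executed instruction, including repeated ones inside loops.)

4

$t0=7
$t4=0
$t1=7
$t4=0>>2=0
$t1=7-1=6
cmp $t1, 2  (cmp 6,2)
bgt L2: taken
$t4=0>>2=0
$t1=6-1=5
cmp $t1, 2  (cmp 5,2)
bgt L2: taken
$t4=0>>2=0
$t1=5-1=4
cmp $t1, 2  (cmp 4,2)
bgt L2: taken
After step 15: $t1 = 4.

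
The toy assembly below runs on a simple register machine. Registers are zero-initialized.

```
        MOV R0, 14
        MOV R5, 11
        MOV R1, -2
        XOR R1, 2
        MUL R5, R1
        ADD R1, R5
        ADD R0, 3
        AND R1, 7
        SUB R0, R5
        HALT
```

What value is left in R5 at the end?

after MOV R0, 14: R0=14
after MOV R5, 11: R5=11
after MOV R1, -2: R1=-2
after XOR R1, 2: R1=(-2)^2=-4
after MUL R5, R1: R5=11*(-4)=-44
after ADD R1, R5: R1=(-4)+(-44)=-48
after ADD R0, 3: R0=14+3=17
after AND R1, 7: R1=(-48)&7=0
after SUB R0, R5: R0=17-(-44)=61
halt.

-44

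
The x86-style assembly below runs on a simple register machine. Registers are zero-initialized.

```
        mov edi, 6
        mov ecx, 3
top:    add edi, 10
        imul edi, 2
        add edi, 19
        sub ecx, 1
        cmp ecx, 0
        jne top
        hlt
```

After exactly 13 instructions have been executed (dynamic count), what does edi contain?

141

mov edi, 6 → edi=6
mov ecx, 3 → ecx=3
add edi, 10 → edi=6+10=16
imul edi, 2 → edi=16*2=32
add edi, 19 → edi=32+19=51
sub ecx, 1 → ecx=3-1=2
cmp ecx, 0  (cmp 2,0)
jne top: taken
add edi, 10 → edi=51+10=61
imul edi, 2 → edi=61*2=122
add edi, 19 → edi=122+19=141
sub ecx, 1 → ecx=2-1=1
cmp ecx, 0  (cmp 1,0)
After step 13: edi = 141.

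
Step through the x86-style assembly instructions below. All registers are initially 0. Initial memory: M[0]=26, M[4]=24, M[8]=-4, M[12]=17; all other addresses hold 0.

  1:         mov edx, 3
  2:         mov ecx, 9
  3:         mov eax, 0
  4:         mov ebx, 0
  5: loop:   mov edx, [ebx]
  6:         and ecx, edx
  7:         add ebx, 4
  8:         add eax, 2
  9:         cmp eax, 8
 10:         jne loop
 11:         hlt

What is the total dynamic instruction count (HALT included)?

29

edx=3
ecx=9
eax=0
ebx=0
edx=M[0]=26
ecx=9&26=8
ebx=0+4=4
eax=0+2=2
cmp eax, 8  (cmp 2,8)
jne loop: taken
edx=M[4]=24
ecx=8&24=8
ebx=4+4=8
eax=2+2=4
cmp eax, 8  (cmp 4,8)
jne loop: taken
edx=M[8]=-4
ecx=8&(-4)=8
ebx=8+4=12
eax=4+2=6
cmp eax, 8  (cmp 6,8)
jne loop: taken
edx=M[12]=17
ecx=8&17=0
ebx=12+4=16
eax=6+2=8
cmp eax, 8  (cmp 8,8)
jne loop: not taken
halt.
Total executed instructions: 29.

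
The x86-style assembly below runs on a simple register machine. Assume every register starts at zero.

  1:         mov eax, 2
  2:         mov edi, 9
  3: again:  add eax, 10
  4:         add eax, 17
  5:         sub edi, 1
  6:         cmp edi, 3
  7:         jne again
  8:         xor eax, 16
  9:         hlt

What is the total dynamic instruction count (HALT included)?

34

mov eax, 2 → eax=2
mov edi, 9 → edi=9
add eax, 10 → eax=2+10=12
add eax, 17 → eax=12+17=29
sub edi, 1 → edi=9-1=8
cmp edi, 3  (cmp 8,3)
jne again: taken
add eax, 10 → eax=29+10=39
add eax, 17 → eax=39+17=56
sub edi, 1 → edi=8-1=7
cmp edi, 3  (cmp 7,3)
jne again: taken
add eax, 10 → eax=56+10=66
add eax, 17 → eax=66+17=83
sub edi, 1 → edi=7-1=6
cmp edi, 3  (cmp 6,3)
jne again: taken
add eax, 10 → eax=83+10=93
add eax, 17 → eax=93+17=110
sub edi, 1 → edi=6-1=5
cmp edi, 3  (cmp 5,3)
jne again: taken
add eax, 10 → eax=110+10=120
add eax, 17 → eax=120+17=137
sub edi, 1 → edi=5-1=4
cmp edi, 3  (cmp 4,3)
jne again: taken
add eax, 10 → eax=137+10=147
add eax, 17 → eax=147+17=164
sub edi, 1 → edi=4-1=3
cmp edi, 3  (cmp 3,3)
jne again: not taken
xor eax, 16 → eax=164^16=180
halt.
Total executed instructions: 34.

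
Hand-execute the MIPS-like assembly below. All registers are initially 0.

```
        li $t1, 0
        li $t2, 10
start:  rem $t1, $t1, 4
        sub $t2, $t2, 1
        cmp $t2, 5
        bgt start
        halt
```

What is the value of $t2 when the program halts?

5

li $t1, 0 → $t1=0
li $t2, 10 → $t2=10
rem $t1, $t1, 4 → $t1=0%4=0
sub $t2, $t2, 1 → $t2=10-1=9
cmp $t2, 5  (cmp 9,5)
bgt start: taken
rem $t1, $t1, 4 → $t1=0%4=0
sub $t2, $t2, 1 → $t2=9-1=8
cmp $t2, 5  (cmp 8,5)
bgt start: taken
rem $t1, $t1, 4 → $t1=0%4=0
sub $t2, $t2, 1 → $t2=8-1=7
cmp $t2, 5  (cmp 7,5)
bgt start: taken
rem $t1, $t1, 4 → $t1=0%4=0
sub $t2, $t2, 1 → $t2=7-1=6
cmp $t2, 5  (cmp 6,5)
bgt start: taken
rem $t1, $t1, 4 → $t1=0%4=0
sub $t2, $t2, 1 → $t2=6-1=5
cmp $t2, 5  (cmp 5,5)
bgt start: not taken
halt.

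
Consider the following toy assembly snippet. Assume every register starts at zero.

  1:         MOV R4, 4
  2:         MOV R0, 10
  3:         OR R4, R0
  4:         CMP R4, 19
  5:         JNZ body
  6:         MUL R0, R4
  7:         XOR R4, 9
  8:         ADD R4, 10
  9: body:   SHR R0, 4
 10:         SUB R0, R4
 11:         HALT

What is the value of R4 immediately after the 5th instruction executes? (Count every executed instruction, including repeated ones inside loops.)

R4=4
R0=10
R4=4|10=14
CMP R4, 19  (cmp 14,19)
JNZ body: taken
After step 5: R4 = 14.

14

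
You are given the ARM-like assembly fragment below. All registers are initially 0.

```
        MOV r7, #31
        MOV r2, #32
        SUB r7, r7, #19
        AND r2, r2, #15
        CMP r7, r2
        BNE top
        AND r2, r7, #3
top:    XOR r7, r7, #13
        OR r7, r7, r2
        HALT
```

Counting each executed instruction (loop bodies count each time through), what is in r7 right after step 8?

MOV r7, #31 → r7=31
MOV r2, #32 → r2=32
SUB r7, r7, #19 → r7=31-19=12
AND r2, r2, #15 → r2=32&15=0
CMP r7, r2  (cmp 12,0)
BNE top: taken
XOR r7, r7, #13 → r7=12^13=1
OR r7, r7, r2 → r7=1|0=1
After step 8: r7 = 1.

1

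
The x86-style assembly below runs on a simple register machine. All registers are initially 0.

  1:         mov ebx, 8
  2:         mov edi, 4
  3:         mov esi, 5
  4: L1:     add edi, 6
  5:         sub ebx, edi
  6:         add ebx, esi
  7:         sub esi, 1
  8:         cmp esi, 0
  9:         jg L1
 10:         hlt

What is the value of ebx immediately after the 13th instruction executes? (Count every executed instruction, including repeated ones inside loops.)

ebx=8
edi=4
esi=5
edi=4+6=10
ebx=8-10=-2
ebx=(-2)+5=3
esi=5-1=4
cmp esi, 0  (cmp 4,0)
jg L1: taken
edi=10+6=16
ebx=3-16=-13
ebx=(-13)+4=-9
esi=4-1=3
After step 13: ebx = -9.

-9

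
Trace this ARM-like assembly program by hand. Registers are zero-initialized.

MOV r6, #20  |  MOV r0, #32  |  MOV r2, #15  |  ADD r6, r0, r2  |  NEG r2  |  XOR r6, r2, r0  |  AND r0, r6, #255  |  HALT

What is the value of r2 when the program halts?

-15

r6=20
r0=32
r2=15
r6=32+15=47
r2=-(15)=-15
r6=(-15)^32=-47
r0=(-47)&255=209
halt.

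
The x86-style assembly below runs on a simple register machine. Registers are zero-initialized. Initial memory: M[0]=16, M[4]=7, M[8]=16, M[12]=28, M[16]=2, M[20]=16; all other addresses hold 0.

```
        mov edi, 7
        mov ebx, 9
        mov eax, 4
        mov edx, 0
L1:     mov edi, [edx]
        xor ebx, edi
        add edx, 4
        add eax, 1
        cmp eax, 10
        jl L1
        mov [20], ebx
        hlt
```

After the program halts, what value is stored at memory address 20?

mov edi, 7 → edi=7
mov ebx, 9 → ebx=9
mov eax, 4 → eax=4
mov edx, 0 → edx=0
mov edi, [edx] → edi=M[0]=16
xor ebx, edi → ebx=9^16=25
add edx, 4 → edx=0+4=4
add eax, 1 → eax=4+1=5
cmp eax, 10  (cmp 5,10)
jl L1: taken
mov edi, [edx] → edi=M[4]=7
xor ebx, edi → ebx=25^7=30
add edx, 4 → edx=4+4=8
add eax, 1 → eax=5+1=6
cmp eax, 10  (cmp 6,10)
jl L1: taken
mov edi, [edx] → edi=M[8]=16
xor ebx, edi → ebx=30^16=14
add edx, 4 → edx=8+4=12
add eax, 1 → eax=6+1=7
cmp eax, 10  (cmp 7,10)
jl L1: taken
mov edi, [edx] → edi=M[12]=28
xor ebx, edi → ebx=14^28=18
add edx, 4 → edx=12+4=16
add eax, 1 → eax=7+1=8
cmp eax, 10  (cmp 8,10)
jl L1: taken
mov edi, [edx] → edi=M[16]=2
xor ebx, edi → ebx=18^2=16
add edx, 4 → edx=16+4=20
add eax, 1 → eax=8+1=9
cmp eax, 10  (cmp 9,10)
jl L1: taken
mov edi, [edx] → edi=M[20]=16
xor ebx, edi → ebx=16^16=0
add edx, 4 → edx=20+4=24
add eax, 1 → eax=9+1=10
cmp eax, 10  (cmp 10,10)
jl L1: not taken
mov [20], ebx → M[20]=0
halt.

0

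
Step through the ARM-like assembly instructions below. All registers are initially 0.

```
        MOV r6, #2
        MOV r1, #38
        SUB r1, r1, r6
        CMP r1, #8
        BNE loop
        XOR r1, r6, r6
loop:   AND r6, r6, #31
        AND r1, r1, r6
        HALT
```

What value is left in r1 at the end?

MOV r6, #2 → r6=2
MOV r1, #38 → r1=38
SUB r1, r1, r6 → r1=38-2=36
CMP r1, #8  (cmp 36,8)
BNE loop: taken
AND r6, r6, #31 → r6=2&31=2
AND r1, r1, r6 → r1=36&2=0
halt.

0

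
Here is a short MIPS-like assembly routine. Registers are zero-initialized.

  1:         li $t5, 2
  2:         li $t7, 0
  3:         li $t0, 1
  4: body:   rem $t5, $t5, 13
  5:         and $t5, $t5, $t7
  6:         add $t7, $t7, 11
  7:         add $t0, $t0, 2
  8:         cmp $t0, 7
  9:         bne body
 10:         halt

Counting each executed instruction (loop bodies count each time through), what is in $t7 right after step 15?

22

after li $t5, 2: $t5=2
after li $t7, 0: $t7=0
after li $t0, 1: $t0=1
after rem $t5, $t5, 13: $t5=2%13=2
after and $t5, $t5, $t7: $t5=2&0=0
after add $t7, $t7, 11: $t7=0+11=11
after add $t0, $t0, 2: $t0=1+2=3
cmp $t0, 7  (cmp 3,7)
bne body: taken
after rem $t5, $t5, 13: $t5=0%13=0
after and $t5, $t5, $t7: $t5=0&11=0
after add $t7, $t7, 11: $t7=11+11=22
after add $t0, $t0, 2: $t0=3+2=5
cmp $t0, 7  (cmp 5,7)
bne body: taken
After step 15: $t7 = 22.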